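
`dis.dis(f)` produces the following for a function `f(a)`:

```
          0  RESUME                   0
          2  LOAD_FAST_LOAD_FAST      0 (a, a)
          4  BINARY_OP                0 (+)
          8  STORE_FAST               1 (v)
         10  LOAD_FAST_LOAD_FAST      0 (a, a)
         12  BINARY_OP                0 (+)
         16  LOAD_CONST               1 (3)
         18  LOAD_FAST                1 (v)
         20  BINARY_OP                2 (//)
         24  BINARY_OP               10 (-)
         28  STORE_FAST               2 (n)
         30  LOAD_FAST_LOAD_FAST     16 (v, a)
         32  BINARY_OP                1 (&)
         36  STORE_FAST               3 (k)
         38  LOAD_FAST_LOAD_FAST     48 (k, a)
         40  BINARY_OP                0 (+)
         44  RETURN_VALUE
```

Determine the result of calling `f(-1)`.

-3

LOAD_FAST_LOAD_FAST a,a → push -1,-1. Stack: [-1, -1]
BINARY_OP + → -1 + -1 = -2. Stack: [-2]
STORE_FAST v → v=-2. Stack: []
LOAD_FAST_LOAD_FAST a,a → push -1,-1. Stack: [-1, -1]
BINARY_OP + → -1 + -1 = -2. Stack: [-2]
LOAD_CONST → push 3. Stack: [-2, 3]
LOAD_FAST v → push -2. Stack: [-2, 3, -2]
BINARY_OP // → 3 // -2 = -2. Stack: [-2, -2]
BINARY_OP - → -2 - -2 = 0. Stack: [0]
STORE_FAST n → n=0. Stack: []
LOAD_FAST_LOAD_FAST v,a → push -2,-1. Stack: [-2, -1]
BINARY_OP & → -2 & -1 = -2. Stack: [-2]
STORE_FAST k → k=-2. Stack: []
LOAD_FAST_LOAD_FAST k,a → push -2,-1. Stack: [-2, -1]
BINARY_OP + → -2 + -1 = -3. Stack: [-3]
RETURN_VALUE → return -3.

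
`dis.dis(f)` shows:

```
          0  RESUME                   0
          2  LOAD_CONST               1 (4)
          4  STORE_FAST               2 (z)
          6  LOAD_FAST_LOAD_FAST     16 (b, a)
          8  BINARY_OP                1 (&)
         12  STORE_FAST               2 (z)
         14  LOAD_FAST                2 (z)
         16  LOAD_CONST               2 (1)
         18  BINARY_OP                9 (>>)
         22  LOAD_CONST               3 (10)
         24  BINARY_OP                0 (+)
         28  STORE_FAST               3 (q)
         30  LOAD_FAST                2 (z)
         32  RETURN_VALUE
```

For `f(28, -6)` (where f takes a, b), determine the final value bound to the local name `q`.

LOAD_CONST → push 4. Stack: [4]
STORE_FAST z → z=4. Stack: []
LOAD_FAST_LOAD_FAST b,a → push -6,28. Stack: [-6, 28]
BINARY_OP & → -6 & 28 = 24. Stack: [24]
STORE_FAST z → z=24. Stack: []
LOAD_FAST z → push 24. Stack: [24]
LOAD_CONST → push 1. Stack: [24, 1]
BINARY_OP >> → 24 >> 1 = 12. Stack: [12]
LOAD_CONST → push 10. Stack: [12, 10]
BINARY_OP + → 12 + 10 = 22. Stack: [22]
STORE_FAST q → q=22. Stack: []
LOAD_FAST z → push 24. Stack: [24]
RETURN_VALUE → return 24.

22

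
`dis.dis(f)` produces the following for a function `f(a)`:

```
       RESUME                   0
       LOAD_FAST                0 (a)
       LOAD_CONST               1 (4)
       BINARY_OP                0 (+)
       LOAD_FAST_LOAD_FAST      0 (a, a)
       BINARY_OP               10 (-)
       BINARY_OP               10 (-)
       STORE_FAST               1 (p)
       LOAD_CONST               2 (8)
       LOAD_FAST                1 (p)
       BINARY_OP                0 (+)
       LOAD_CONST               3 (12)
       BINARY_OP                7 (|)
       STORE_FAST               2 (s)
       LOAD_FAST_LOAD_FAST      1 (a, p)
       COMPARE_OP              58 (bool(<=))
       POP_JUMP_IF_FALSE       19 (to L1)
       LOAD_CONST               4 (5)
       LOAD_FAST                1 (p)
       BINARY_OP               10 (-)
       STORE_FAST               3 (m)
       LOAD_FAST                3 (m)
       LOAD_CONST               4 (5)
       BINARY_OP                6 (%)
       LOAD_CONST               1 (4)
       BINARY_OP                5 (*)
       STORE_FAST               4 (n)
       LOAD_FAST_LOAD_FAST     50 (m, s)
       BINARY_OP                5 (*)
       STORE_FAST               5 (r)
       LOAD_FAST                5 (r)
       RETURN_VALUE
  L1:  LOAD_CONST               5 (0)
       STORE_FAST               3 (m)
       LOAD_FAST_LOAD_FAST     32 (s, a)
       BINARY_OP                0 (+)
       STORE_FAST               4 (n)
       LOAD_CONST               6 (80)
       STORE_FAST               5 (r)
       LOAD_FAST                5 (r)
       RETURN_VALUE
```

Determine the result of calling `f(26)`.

LOAD_FAST a → push 26. Stack: [26]
LOAD_CONST → push 4. Stack: [26, 4]
BINARY_OP + → 26 + 4 = 30. Stack: [30]
LOAD_FAST_LOAD_FAST a,a → push 26,26. Stack: [30, 26, 26]
BINARY_OP - → 26 - 26 = 0. Stack: [30, 0]
BINARY_OP - → 30 - 0 = 30. Stack: [30]
STORE_FAST p → p=30. Stack: []
LOAD_CONST → push 8. Stack: [8]
LOAD_FAST p → push 30. Stack: [8, 30]
BINARY_OP + → 8 + 30 = 38. Stack: [38]
LOAD_CONST → push 12. Stack: [38, 12]
BINARY_OP | → 38 | 12 = 46. Stack: [46]
STORE_FAST s → s=46. Stack: []
LOAD_FAST_LOAD_FAST a,p → push 26,30. Stack: [26, 30]
COMPARE_OP bool(<=) → 26 vs 30 = True. Stack: [True]
POP_JUMP_IF_FALSE → pop True; no jump. Stack: []
LOAD_CONST → push 5. Stack: [5]
LOAD_FAST p → push 30. Stack: [5, 30]
BINARY_OP - → 5 - 30 = -25. Stack: [-25]
STORE_FAST m → m=-25. Stack: []
LOAD_FAST m → push -25. Stack: [-25]
LOAD_CONST → push 5. Stack: [-25, 5]
BINARY_OP % → -25 % 5 = 0. Stack: [0]
LOAD_CONST → push 4. Stack: [0, 4]
BINARY_OP * → 0 * 4 = 0. Stack: [0]
STORE_FAST n → n=0. Stack: []
LOAD_FAST_LOAD_FAST m,s → push -25,46. Stack: [-25, 46]
BINARY_OP * → -25 * 46 = -1150. Stack: [-1150]
STORE_FAST r → r=-1150. Stack: []
LOAD_FAST r → push -1150. Stack: [-1150]
RETURN_VALUE → return -1150.

-1150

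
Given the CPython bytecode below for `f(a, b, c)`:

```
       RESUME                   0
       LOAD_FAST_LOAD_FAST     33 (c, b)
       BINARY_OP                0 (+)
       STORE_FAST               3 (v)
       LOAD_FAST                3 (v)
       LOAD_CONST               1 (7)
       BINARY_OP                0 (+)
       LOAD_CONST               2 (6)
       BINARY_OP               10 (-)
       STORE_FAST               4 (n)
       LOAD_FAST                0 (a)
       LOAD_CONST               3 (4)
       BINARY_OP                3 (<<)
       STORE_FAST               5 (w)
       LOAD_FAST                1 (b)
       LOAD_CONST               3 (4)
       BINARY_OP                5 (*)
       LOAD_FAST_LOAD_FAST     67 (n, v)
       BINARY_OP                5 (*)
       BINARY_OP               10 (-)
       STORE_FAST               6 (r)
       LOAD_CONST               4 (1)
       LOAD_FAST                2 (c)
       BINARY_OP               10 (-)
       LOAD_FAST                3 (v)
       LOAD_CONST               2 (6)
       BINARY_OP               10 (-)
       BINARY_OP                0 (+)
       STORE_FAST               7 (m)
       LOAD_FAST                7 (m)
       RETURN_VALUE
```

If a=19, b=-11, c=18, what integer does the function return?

-16

LOAD_FAST_LOAD_FAST c,b → push 18,-11. Stack: [18, -11]
BINARY_OP + → 18 + -11 = 7. Stack: [7]
STORE_FAST v → v=7. Stack: []
LOAD_FAST v → push 7. Stack: [7]
LOAD_CONST → push 7. Stack: [7, 7]
BINARY_OP + → 7 + 7 = 14. Stack: [14]
LOAD_CONST → push 6. Stack: [14, 6]
BINARY_OP - → 14 - 6 = 8. Stack: [8]
STORE_FAST n → n=8. Stack: []
LOAD_FAST a → push 19. Stack: [19]
LOAD_CONST → push 4. Stack: [19, 4]
BINARY_OP << → 19 << 4 = 304. Stack: [304]
STORE_FAST w → w=304. Stack: []
LOAD_FAST b → push -11. Stack: [-11]
LOAD_CONST → push 4. Stack: [-11, 4]
BINARY_OP * → -11 * 4 = -44. Stack: [-44]
LOAD_FAST_LOAD_FAST n,v → push 8,7. Stack: [-44, 8, 7]
BINARY_OP * → 8 * 7 = 56. Stack: [-44, 56]
BINARY_OP - → -44 - 56 = -100. Stack: [-100]
STORE_FAST r → r=-100. Stack: []
LOAD_CONST → push 1. Stack: [1]
LOAD_FAST c → push 18. Stack: [1, 18]
BINARY_OP - → 1 - 18 = -17. Stack: [-17]
LOAD_FAST v → push 7. Stack: [-17, 7]
LOAD_CONST → push 6. Stack: [-17, 7, 6]
BINARY_OP - → 7 - 6 = 1. Stack: [-17, 1]
BINARY_OP + → -17 + 1 = -16. Stack: [-16]
STORE_FAST m → m=-16. Stack: []
LOAD_FAST m → push -16. Stack: [-16]
RETURN_VALUE → return -16.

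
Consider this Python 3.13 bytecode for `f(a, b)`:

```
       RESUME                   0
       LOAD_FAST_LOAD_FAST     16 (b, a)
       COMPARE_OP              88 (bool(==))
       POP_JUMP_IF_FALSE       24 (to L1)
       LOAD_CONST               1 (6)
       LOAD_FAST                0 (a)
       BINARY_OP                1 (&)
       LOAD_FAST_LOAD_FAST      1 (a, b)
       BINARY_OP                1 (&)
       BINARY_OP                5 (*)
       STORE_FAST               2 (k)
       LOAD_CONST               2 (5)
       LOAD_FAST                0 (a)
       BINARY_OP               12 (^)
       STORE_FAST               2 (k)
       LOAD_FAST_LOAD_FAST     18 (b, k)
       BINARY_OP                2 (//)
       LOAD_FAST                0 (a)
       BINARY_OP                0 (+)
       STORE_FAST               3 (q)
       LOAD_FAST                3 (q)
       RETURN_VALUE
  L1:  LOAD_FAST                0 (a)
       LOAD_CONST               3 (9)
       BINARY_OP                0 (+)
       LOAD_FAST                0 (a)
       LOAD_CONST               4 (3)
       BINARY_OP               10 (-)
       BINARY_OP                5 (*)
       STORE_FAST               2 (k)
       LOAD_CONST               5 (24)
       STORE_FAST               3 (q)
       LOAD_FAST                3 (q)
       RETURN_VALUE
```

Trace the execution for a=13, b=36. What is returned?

24

LOAD_FAST_LOAD_FAST b,a → push 36,13. Stack: [36, 13]
COMPARE_OP bool(==) → 36 vs 13 = False. Stack: [False]
POP_JUMP_IF_FALSE → pop False; jump. Stack: []
LOAD_FAST a → push 13. Stack: [13]
LOAD_CONST → push 9. Stack: [13, 9]
BINARY_OP + → 13 + 9 = 22. Stack: [22]
LOAD_FAST a → push 13. Stack: [22, 13]
LOAD_CONST → push 3. Stack: [22, 13, 3]
BINARY_OP - → 13 - 3 = 10. Stack: [22, 10]
BINARY_OP * → 22 * 10 = 220. Stack: [220]
STORE_FAST k → k=220. Stack: []
LOAD_CONST → push 24. Stack: [24]
STORE_FAST q → q=24. Stack: []
LOAD_FAST q → push 24. Stack: [24]
RETURN_VALUE → return 24.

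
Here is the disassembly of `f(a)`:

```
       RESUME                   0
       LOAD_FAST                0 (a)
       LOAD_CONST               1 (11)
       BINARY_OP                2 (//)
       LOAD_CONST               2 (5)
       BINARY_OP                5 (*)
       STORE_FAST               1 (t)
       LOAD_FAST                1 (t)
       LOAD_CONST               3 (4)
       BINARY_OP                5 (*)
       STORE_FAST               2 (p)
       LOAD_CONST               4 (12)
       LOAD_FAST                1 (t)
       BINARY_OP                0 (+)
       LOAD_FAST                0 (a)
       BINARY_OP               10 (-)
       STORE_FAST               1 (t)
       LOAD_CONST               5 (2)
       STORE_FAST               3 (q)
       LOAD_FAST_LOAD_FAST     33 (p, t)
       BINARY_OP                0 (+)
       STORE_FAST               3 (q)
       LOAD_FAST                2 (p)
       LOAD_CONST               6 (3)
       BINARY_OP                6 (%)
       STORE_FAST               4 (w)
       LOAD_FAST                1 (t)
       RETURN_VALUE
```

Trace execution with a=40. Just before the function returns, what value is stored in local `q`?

47

LOAD_FAST a → push 40. Stack: [40]
LOAD_CONST → push 11. Stack: [40, 11]
BINARY_OP // → 40 // 11 = 3. Stack: [3]
LOAD_CONST → push 5. Stack: [3, 5]
BINARY_OP * → 3 * 5 = 15. Stack: [15]
STORE_FAST t → t=15. Stack: []
LOAD_FAST t → push 15. Stack: [15]
LOAD_CONST → push 4. Stack: [15, 4]
BINARY_OP * → 15 * 4 = 60. Stack: [60]
STORE_FAST p → p=60. Stack: []
LOAD_CONST → push 12. Stack: [12]
LOAD_FAST t → push 15. Stack: [12, 15]
BINARY_OP + → 12 + 15 = 27. Stack: [27]
LOAD_FAST a → push 40. Stack: [27, 40]
BINARY_OP - → 27 - 40 = -13. Stack: [-13]
STORE_FAST t → t=-13. Stack: []
LOAD_CONST → push 2. Stack: [2]
STORE_FAST q → q=2. Stack: []
LOAD_FAST_LOAD_FAST p,t → push 60,-13. Stack: [60, -13]
BINARY_OP + → 60 + -13 = 47. Stack: [47]
STORE_FAST q → q=47. Stack: []
LOAD_FAST p → push 60. Stack: [60]
LOAD_CONST → push 3. Stack: [60, 3]
BINARY_OP % → 60 % 3 = 0. Stack: [0]
STORE_FAST w → w=0. Stack: []
LOAD_FAST t → push -13. Stack: [-13]
RETURN_VALUE → return -13.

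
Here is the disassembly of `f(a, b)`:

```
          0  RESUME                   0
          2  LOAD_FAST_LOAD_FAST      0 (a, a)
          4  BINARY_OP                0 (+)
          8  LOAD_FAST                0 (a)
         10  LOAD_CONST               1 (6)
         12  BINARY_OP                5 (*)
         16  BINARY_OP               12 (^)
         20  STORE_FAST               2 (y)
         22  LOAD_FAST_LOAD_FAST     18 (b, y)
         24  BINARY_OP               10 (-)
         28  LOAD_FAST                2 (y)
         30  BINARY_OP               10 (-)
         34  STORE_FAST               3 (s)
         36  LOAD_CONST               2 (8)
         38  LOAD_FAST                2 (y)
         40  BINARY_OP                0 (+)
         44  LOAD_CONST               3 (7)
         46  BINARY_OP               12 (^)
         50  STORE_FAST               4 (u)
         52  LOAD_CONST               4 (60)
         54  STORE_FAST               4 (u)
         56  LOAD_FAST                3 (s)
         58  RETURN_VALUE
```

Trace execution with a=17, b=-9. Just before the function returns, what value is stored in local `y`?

68

LOAD_FAST_LOAD_FAST a,a → push 17,17. Stack: [17, 17]
BINARY_OP + → 17 + 17 = 34. Stack: [34]
LOAD_FAST a → push 17. Stack: [34, 17]
LOAD_CONST → push 6. Stack: [34, 17, 6]
BINARY_OP * → 17 * 6 = 102. Stack: [34, 102]
BINARY_OP ^ → 34 ^ 102 = 68. Stack: [68]
STORE_FAST y → y=68. Stack: []
LOAD_FAST_LOAD_FAST b,y → push -9,68. Stack: [-9, 68]
BINARY_OP - → -9 - 68 = -77. Stack: [-77]
LOAD_FAST y → push 68. Stack: [-77, 68]
BINARY_OP - → -77 - 68 = -145. Stack: [-145]
STORE_FAST s → s=-145. Stack: []
LOAD_CONST → push 8. Stack: [8]
LOAD_FAST y → push 68. Stack: [8, 68]
BINARY_OP + → 8 + 68 = 76. Stack: [76]
LOAD_CONST → push 7. Stack: [76, 7]
BINARY_OP ^ → 76 ^ 7 = 75. Stack: [75]
STORE_FAST u → u=75. Stack: []
LOAD_CONST → push 60. Stack: [60]
STORE_FAST u → u=60. Stack: []
LOAD_FAST s → push -145. Stack: [-145]
RETURN_VALUE → return -145.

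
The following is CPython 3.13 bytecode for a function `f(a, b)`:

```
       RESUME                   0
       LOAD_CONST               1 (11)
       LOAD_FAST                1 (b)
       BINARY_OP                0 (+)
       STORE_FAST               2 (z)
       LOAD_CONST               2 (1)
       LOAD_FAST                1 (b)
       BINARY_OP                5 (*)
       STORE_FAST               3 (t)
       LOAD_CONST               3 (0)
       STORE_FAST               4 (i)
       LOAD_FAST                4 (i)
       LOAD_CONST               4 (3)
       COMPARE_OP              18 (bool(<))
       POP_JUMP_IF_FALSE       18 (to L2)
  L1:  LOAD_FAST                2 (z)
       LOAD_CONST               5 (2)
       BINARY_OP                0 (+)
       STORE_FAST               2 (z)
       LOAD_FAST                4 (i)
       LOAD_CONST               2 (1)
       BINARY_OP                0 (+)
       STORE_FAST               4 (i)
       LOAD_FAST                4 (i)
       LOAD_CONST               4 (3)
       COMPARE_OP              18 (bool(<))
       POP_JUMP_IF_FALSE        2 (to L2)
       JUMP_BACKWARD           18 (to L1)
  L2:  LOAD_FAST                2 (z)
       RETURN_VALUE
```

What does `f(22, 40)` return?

LOAD_CONST → push 11. Stack: [11]
LOAD_FAST b → push 40. Stack: [11, 40]
BINARY_OP + → 11 + 40 = 51. Stack: [51]
STORE_FAST z → z=51. Stack: []
LOAD_CONST → push 1. Stack: [1]
LOAD_FAST b → push 40. Stack: [1, 40]
BINARY_OP * → 1 * 40 = 40. Stack: [40]
STORE_FAST t → t=40. Stack: []
LOAD_CONST → push 0. Stack: [0]
STORE_FAST i → i=0. Stack: []
LOAD_FAST i → push 0. Stack: [0]
LOAD_CONST → push 3. Stack: [0, 3]
COMPARE_OP bool(<) → 0 vs 3 = True. Stack: [True]
POP_JUMP_IF_FALSE → pop True; no jump. Stack: []
LOAD_FAST z → push 51. Stack: [51]
LOAD_CONST → push 2. Stack: [51, 2]
BINARY_OP + → 51 + 2 = 53. Stack: [53]
STORE_FAST z → z=53. Stack: []
LOAD_FAST i → push 0. Stack: [0]
LOAD_CONST → push 1. Stack: [0, 1]
BINARY_OP + → 0 + 1 = 1. Stack: [1]
STORE_FAST i → i=1. Stack: []
LOAD_FAST i → push 1. Stack: [1]
LOAD_CONST → push 3. Stack: [1, 3]
COMPARE_OP bool(<) → 1 vs 3 = True. Stack: [True]
POP_JUMP_IF_FALSE → pop True; no jump. Stack: []
LOAD_FAST z → push 53. Stack: [53]
LOAD_CONST → push 2. Stack: [53, 2]
BINARY_OP + → 53 + 2 = 55. Stack: [55]
STORE_FAST z → z=55. Stack: []
LOAD_FAST i → push 1. Stack: [1]
LOAD_CONST → push 1. Stack: [1, 1]
BINARY_OP + → 1 + 1 = 2. Stack: [2]
STORE_FAST i → i=2. Stack: []
LOAD_FAST i → push 2. Stack: [2]
LOAD_CONST → push 3. Stack: [2, 3]
COMPARE_OP bool(<) → 2 vs 3 = True. Stack: [True]
POP_JUMP_IF_FALSE → pop True; no jump. Stack: []
LOAD_FAST z → push 55. Stack: [55]
LOAD_CONST → push 2. Stack: [55, 2]
BINARY_OP + → 55 + 2 = 57. Stack: [57]
STORE_FAST z → z=57. Stack: []
LOAD_FAST i → push 2. Stack: [2]
LOAD_CONST → push 1. Stack: [2, 1]
BINARY_OP + → 2 + 1 = 3. Stack: [3]
STORE_FAST i → i=3. Stack: []
LOAD_FAST i → push 3. Stack: [3]
LOAD_CONST → push 3. Stack: [3, 3]
COMPARE_OP bool(<) → 3 vs 3 = False. Stack: [False]
POP_JUMP_IF_FALSE → pop False; jump. Stack: []
LOAD_FAST z → push 57. Stack: [57]
RETURN_VALUE → return 57.

57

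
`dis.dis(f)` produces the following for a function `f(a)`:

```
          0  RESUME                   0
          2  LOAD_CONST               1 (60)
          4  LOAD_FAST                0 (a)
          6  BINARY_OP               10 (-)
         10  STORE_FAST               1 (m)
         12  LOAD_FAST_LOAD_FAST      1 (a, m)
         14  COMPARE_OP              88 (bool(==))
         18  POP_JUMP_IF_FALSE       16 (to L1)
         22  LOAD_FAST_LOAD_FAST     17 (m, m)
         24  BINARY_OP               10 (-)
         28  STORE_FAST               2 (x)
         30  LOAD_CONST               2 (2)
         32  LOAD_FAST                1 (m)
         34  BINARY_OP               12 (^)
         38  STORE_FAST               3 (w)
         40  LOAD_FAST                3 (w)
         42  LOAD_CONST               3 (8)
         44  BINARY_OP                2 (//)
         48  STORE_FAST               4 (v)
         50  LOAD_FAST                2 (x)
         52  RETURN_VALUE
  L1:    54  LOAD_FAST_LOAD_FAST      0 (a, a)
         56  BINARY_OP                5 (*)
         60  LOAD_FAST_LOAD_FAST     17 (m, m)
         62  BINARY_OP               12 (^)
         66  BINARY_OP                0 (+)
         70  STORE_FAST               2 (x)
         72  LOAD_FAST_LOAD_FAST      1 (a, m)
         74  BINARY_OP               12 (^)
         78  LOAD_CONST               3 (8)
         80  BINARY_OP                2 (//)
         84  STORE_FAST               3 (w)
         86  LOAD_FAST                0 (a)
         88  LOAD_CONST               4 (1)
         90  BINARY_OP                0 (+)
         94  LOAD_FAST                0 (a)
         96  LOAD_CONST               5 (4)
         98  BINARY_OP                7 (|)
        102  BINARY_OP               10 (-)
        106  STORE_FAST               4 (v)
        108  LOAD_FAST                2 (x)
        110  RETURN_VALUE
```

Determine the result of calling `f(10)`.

100

LOAD_CONST → push 60. Stack: [60]
LOAD_FAST a → push 10. Stack: [60, 10]
BINARY_OP - → 60 - 10 = 50. Stack: [50]
STORE_FAST m → m=50. Stack: []
LOAD_FAST_LOAD_FAST a,m → push 10,50. Stack: [10, 50]
COMPARE_OP bool(==) → 10 vs 50 = False. Stack: [False]
POP_JUMP_IF_FALSE → pop False; jump. Stack: []
LOAD_FAST_LOAD_FAST a,a → push 10,10. Stack: [10, 10]
BINARY_OP * → 10 * 10 = 100. Stack: [100]
LOAD_FAST_LOAD_FAST m,m → push 50,50. Stack: [100, 50, 50]
BINARY_OP ^ → 50 ^ 50 = 0. Stack: [100, 0]
BINARY_OP + → 100 + 0 = 100. Stack: [100]
STORE_FAST x → x=100. Stack: []
LOAD_FAST_LOAD_FAST a,m → push 10,50. Stack: [10, 50]
BINARY_OP ^ → 10 ^ 50 = 56. Stack: [56]
LOAD_CONST → push 8. Stack: [56, 8]
BINARY_OP // → 56 // 8 = 7. Stack: [7]
STORE_FAST w → w=7. Stack: []
LOAD_FAST a → push 10. Stack: [10]
LOAD_CONST → push 1. Stack: [10, 1]
BINARY_OP + → 10 + 1 = 11. Stack: [11]
LOAD_FAST a → push 10. Stack: [11, 10]
LOAD_CONST → push 4. Stack: [11, 10, 4]
BINARY_OP | → 10 | 4 = 14. Stack: [11, 14]
BINARY_OP - → 11 - 14 = -3. Stack: [-3]
STORE_FAST v → v=-3. Stack: []
LOAD_FAST x → push 100. Stack: [100]
RETURN_VALUE → return 100.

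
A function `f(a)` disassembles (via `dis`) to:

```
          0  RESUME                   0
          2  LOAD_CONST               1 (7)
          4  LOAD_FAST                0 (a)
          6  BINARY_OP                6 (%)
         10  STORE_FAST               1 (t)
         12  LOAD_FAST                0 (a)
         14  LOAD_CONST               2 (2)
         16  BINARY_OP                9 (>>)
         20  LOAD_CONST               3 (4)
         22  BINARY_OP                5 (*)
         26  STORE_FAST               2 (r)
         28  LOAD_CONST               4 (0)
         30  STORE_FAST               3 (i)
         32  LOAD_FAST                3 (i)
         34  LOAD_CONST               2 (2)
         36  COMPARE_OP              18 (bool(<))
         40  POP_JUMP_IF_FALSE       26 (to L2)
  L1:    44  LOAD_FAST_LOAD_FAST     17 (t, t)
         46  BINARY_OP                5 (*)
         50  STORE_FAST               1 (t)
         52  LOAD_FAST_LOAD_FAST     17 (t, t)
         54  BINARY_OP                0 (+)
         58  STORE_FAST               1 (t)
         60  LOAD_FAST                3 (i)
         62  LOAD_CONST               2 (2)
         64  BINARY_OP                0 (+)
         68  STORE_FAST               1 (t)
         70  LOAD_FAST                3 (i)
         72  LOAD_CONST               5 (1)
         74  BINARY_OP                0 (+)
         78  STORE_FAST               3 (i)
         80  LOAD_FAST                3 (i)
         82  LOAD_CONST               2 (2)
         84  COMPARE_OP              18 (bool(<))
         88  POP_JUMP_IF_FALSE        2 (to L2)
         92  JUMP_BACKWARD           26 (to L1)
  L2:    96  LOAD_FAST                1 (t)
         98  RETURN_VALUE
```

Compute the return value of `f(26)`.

LOAD_CONST → push 7. Stack: [7]
LOAD_FAST a → push 26. Stack: [7, 26]
BINARY_OP % → 7 % 26 = 7. Stack: [7]
STORE_FAST t → t=7. Stack: []
LOAD_FAST a → push 26. Stack: [26]
LOAD_CONST → push 2. Stack: [26, 2]
BINARY_OP >> → 26 >> 2 = 6. Stack: [6]
LOAD_CONST → push 4. Stack: [6, 4]
BINARY_OP * → 6 * 4 = 24. Stack: [24]
STORE_FAST r → r=24. Stack: []
LOAD_CONST → push 0. Stack: [0]
STORE_FAST i → i=0. Stack: []
LOAD_FAST i → push 0. Stack: [0]
LOAD_CONST → push 2. Stack: [0, 2]
COMPARE_OP bool(<) → 0 vs 2 = True. Stack: [True]
POP_JUMP_IF_FALSE → pop True; no jump. Stack: []
LOAD_FAST_LOAD_FAST t,t → push 7,7. Stack: [7, 7]
BINARY_OP * → 7 * 7 = 49. Stack: [49]
STORE_FAST t → t=49. Stack: []
LOAD_FAST_LOAD_FAST t,t → push 49,49. Stack: [49, 49]
BINARY_OP + → 49 + 49 = 98. Stack: [98]
STORE_FAST t → t=98. Stack: []
LOAD_FAST i → push 0. Stack: [0]
LOAD_CONST → push 2. Stack: [0, 2]
BINARY_OP + → 0 + 2 = 2. Stack: [2]
STORE_FAST t → t=2. Stack: []
LOAD_FAST i → push 0. Stack: [0]
LOAD_CONST → push 1. Stack: [0, 1]
BINARY_OP + → 0 + 1 = 1. Stack: [1]
STORE_FAST i → i=1. Stack: []
LOAD_FAST i → push 1. Stack: [1]
LOAD_CONST → push 2. Stack: [1, 2]
COMPARE_OP bool(<) → 1 vs 2 = True. Stack: [True]
POP_JUMP_IF_FALSE → pop True; no jump. Stack: []
LOAD_FAST_LOAD_FAST t,t → push 2,2. Stack: [2, 2]
BINARY_OP * → 2 * 2 = 4. Stack: [4]
STORE_FAST t → t=4. Stack: []
LOAD_FAST_LOAD_FAST t,t → push 4,4. Stack: [4, 4]
BINARY_OP + → 4 + 4 = 8. Stack: [8]
STORE_FAST t → t=8. Stack: []
LOAD_FAST i → push 1. Stack: [1]
LOAD_CONST → push 2. Stack: [1, 2]
BINARY_OP + → 1 + 2 = 3. Stack: [3]
STORE_FAST t → t=3. Stack: []
LOAD_FAST i → push 1. Stack: [1]
LOAD_CONST → push 1. Stack: [1, 1]
BINARY_OP + → 1 + 1 = 2. Stack: [2]
STORE_FAST i → i=2. Stack: []
LOAD_FAST i → push 2. Stack: [2]
LOAD_CONST → push 2. Stack: [2, 2]
COMPARE_OP bool(<) → 2 vs 2 = False. Stack: [False]
POP_JUMP_IF_FALSE → pop False; jump. Stack: []
LOAD_FAST t → push 3. Stack: [3]
RETURN_VALUE → return 3.

3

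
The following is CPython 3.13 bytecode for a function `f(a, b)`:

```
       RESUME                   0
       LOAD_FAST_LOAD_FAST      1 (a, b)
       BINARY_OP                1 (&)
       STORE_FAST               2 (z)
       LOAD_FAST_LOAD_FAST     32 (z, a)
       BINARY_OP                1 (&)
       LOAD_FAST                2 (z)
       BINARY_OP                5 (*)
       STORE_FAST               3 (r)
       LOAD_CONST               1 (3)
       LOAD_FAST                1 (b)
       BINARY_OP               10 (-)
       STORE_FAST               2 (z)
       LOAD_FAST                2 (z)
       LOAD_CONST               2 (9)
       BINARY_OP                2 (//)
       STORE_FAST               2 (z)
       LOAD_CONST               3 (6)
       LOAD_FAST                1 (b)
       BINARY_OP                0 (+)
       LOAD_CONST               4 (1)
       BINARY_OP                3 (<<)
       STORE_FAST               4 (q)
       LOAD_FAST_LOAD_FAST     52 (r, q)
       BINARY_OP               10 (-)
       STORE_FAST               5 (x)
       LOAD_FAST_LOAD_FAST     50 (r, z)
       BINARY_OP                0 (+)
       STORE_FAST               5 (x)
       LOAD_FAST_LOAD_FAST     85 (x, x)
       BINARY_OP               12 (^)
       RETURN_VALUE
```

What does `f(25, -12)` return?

LOAD_FAST_LOAD_FAST a,b → push 25,-12. Stack: [25, -12]
BINARY_OP & → 25 & -12 = 16. Stack: [16]
STORE_FAST z → z=16. Stack: []
LOAD_FAST_LOAD_FAST z,a → push 16,25. Stack: [16, 25]
BINARY_OP & → 16 & 25 = 16. Stack: [16]
LOAD_FAST z → push 16. Stack: [16, 16]
BINARY_OP * → 16 * 16 = 256. Stack: [256]
STORE_FAST r → r=256. Stack: []
LOAD_CONST → push 3. Stack: [3]
LOAD_FAST b → push -12. Stack: [3, -12]
BINARY_OP - → 3 - -12 = 15. Stack: [15]
STORE_FAST z → z=15. Stack: []
LOAD_FAST z → push 15. Stack: [15]
LOAD_CONST → push 9. Stack: [15, 9]
BINARY_OP // → 15 // 9 = 1. Stack: [1]
STORE_FAST z → z=1. Stack: []
LOAD_CONST → push 6. Stack: [6]
LOAD_FAST b → push -12. Stack: [6, -12]
BINARY_OP + → 6 + -12 = -6. Stack: [-6]
LOAD_CONST → push 1. Stack: [-6, 1]
BINARY_OP << → -6 << 1 = -12. Stack: [-12]
STORE_FAST q → q=-12. Stack: []
LOAD_FAST_LOAD_FAST r,q → push 256,-12. Stack: [256, -12]
BINARY_OP - → 256 - -12 = 268. Stack: [268]
STORE_FAST x → x=268. Stack: []
LOAD_FAST_LOAD_FAST r,z → push 256,1. Stack: [256, 1]
BINARY_OP + → 256 + 1 = 257. Stack: [257]
STORE_FAST x → x=257. Stack: []
LOAD_FAST_LOAD_FAST x,x → push 257,257. Stack: [257, 257]
BINARY_OP ^ → 257 ^ 257 = 0. Stack: [0]
RETURN_VALUE → return 0.

0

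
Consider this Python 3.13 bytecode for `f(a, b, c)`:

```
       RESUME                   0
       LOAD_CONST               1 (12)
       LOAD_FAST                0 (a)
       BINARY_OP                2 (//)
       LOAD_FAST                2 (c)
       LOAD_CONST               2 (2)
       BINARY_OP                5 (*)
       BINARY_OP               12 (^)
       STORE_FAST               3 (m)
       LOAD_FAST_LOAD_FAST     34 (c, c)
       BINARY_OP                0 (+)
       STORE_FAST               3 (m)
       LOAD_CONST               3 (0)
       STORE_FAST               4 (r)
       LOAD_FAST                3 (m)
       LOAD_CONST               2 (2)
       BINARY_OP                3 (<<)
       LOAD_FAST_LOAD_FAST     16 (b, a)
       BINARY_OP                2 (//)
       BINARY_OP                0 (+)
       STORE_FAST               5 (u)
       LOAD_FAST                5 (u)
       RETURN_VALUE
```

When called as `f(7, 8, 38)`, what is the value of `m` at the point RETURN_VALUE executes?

LOAD_CONST → push 12. Stack: [12]
LOAD_FAST a → push 7. Stack: [12, 7]
BINARY_OP // → 12 // 7 = 1. Stack: [1]
LOAD_FAST c → push 38. Stack: [1, 38]
LOAD_CONST → push 2. Stack: [1, 38, 2]
BINARY_OP * → 38 * 2 = 76. Stack: [1, 76]
BINARY_OP ^ → 1 ^ 76 = 77. Stack: [77]
STORE_FAST m → m=77. Stack: []
LOAD_FAST_LOAD_FAST c,c → push 38,38. Stack: [38, 38]
BINARY_OP + → 38 + 38 = 76. Stack: [76]
STORE_FAST m → m=76. Stack: []
LOAD_CONST → push 0. Stack: [0]
STORE_FAST r → r=0. Stack: []
LOAD_FAST m → push 76. Stack: [76]
LOAD_CONST → push 2. Stack: [76, 2]
BINARY_OP << → 76 << 2 = 304. Stack: [304]
LOAD_FAST_LOAD_FAST b,a → push 8,7. Stack: [304, 8, 7]
BINARY_OP // → 8 // 7 = 1. Stack: [304, 1]
BINARY_OP + → 304 + 1 = 305. Stack: [305]
STORE_FAST u → u=305. Stack: []
LOAD_FAST u → push 305. Stack: [305]
RETURN_VALUE → return 305.

76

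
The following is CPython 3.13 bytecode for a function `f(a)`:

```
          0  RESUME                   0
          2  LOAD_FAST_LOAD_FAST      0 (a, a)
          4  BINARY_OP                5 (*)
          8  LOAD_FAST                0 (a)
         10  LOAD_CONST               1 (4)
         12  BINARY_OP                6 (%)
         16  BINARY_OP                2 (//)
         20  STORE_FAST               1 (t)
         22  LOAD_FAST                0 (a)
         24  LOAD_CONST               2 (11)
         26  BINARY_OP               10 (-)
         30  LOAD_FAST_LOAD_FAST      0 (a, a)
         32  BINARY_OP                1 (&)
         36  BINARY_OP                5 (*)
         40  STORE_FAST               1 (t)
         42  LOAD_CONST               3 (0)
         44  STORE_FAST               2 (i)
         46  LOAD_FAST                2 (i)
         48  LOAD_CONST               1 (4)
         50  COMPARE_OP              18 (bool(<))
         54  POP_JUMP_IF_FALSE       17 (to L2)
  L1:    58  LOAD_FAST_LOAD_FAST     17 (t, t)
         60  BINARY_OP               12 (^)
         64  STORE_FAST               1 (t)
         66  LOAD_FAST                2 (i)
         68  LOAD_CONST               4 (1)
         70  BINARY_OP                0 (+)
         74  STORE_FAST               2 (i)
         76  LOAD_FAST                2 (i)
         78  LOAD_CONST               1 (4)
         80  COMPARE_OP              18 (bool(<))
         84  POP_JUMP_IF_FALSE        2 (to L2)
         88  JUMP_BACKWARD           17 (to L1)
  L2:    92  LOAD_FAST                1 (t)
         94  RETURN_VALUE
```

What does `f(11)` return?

LOAD_FAST_LOAD_FAST a,a → push 11,11
BINARY_OP * → 11 * 11 = 121
LOAD_FAST a → push 11
LOAD_CONST → push 4
BINARY_OP % → 11 % 4 = 3
BINARY_OP // → 121 // 3 = 40
STORE_FAST t → t=40
LOAD_FAST a → push 11
LOAD_CONST → push 11
BINARY_OP - → 11 - 11 = 0
LOAD_FAST_LOAD_FAST a,a → push 11,11
BINARY_OP & → 11 & 11 = 11
BINARY_OP * → 0 * 11 = 0
STORE_FAST t → t=0
LOAD_CONST → push 0
STORE_FAST i → i=0
LOAD_FAST i → push 0
LOAD_CONST → push 4
COMPARE_OP bool(<) → 0 vs 4 = True
POP_JUMP_IF_FALSE → pop True; no jump
LOAD_FAST_LOAD_FAST t,t → push 0,0
BINARY_OP ^ → 0 ^ 0 = 0
STORE_FAST t → t=0
LOAD_FAST i → push 0
LOAD_CONST → push 1
BINARY_OP + → 0 + 1 = 1
STORE_FAST i → i=1
LOAD_FAST i → push 1
LOAD_CONST → push 4
COMPARE_OP bool(<) → 1 vs 4 = True
POP_JUMP_IF_FALSE → pop True; no jump
LOAD_FAST_LOAD_FAST t,t → push 0,0
BINARY_OP ^ → 0 ^ 0 = 0
STORE_FAST t → t=0
LOAD_FAST i → push 1
LOAD_CONST → push 1
BINARY_OP + → 1 + 1 = 2
STORE_FAST i → i=2
LOAD_FAST i → push 2
LOAD_CONST → push 4
COMPARE_OP bool(<) → 2 vs 4 = True
POP_JUMP_IF_FALSE → pop True; no jump
LOAD_FAST_LOAD_FAST t,t → push 0,0
BINARY_OP ^ → 0 ^ 0 = 0
STORE_FAST t → t=0
LOAD_FAST i → push 2
LOAD_CONST → push 1
BINARY_OP + → 2 + 1 = 3
STORE_FAST i → i=3
LOAD_FAST i → push 3
LOAD_CONST → push 4
COMPARE_OP bool(<) → 3 vs 4 = True
POP_JUMP_IF_FALSE → pop True; no jump
LOAD_FAST_LOAD_FAST t,t → push 0,0
BINARY_OP ^ → 0 ^ 0 = 0
STORE_FAST t → t=0
LOAD_FAST i → push 3
LOAD_CONST → push 1
BINARY_OP + → 3 + 1 = 4
STORE_FAST i → i=4
LOAD_FAST i → push 4
LOAD_CONST → push 4
COMPARE_OP bool(<) → 4 vs 4 = False
POP_JUMP_IF_FALSE → pop False; jump
LOAD_FAST t → push 0
RETURN_VALUE → return 0.

0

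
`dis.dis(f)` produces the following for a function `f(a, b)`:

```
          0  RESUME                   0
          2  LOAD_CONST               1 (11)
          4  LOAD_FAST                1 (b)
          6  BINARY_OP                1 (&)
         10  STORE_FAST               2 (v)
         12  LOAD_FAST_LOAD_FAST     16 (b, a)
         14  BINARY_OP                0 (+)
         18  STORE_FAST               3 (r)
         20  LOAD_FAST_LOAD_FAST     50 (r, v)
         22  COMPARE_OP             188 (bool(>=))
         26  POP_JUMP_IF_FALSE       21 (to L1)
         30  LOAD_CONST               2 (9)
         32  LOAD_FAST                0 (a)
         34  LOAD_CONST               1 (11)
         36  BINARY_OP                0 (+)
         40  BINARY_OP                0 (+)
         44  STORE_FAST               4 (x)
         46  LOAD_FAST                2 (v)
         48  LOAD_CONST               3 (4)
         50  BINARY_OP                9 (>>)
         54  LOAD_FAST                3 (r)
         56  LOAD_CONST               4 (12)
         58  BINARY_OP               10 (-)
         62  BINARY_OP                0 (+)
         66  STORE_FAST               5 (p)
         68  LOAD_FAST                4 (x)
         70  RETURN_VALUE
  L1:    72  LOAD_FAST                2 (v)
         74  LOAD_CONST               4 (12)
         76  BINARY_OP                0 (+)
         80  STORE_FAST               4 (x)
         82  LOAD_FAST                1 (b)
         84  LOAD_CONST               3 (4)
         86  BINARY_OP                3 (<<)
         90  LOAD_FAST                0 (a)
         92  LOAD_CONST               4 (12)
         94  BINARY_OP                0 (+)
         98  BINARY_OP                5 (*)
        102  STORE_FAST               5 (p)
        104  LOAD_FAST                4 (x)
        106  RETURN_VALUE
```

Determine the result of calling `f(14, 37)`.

LOAD_CONST → push 11. Stack: [11]
LOAD_FAST b → push 37. Stack: [11, 37]
BINARY_OP & → 11 & 37 = 1. Stack: [1]
STORE_FAST v → v=1. Stack: []
LOAD_FAST_LOAD_FAST b,a → push 37,14. Stack: [37, 14]
BINARY_OP + → 37 + 14 = 51. Stack: [51]
STORE_FAST r → r=51. Stack: []
LOAD_FAST_LOAD_FAST r,v → push 51,1. Stack: [51, 1]
COMPARE_OP bool(>=) → 51 vs 1 = True. Stack: [True]
POP_JUMP_IF_FALSE → pop True; no jump. Stack: []
LOAD_CONST → push 9. Stack: [9]
LOAD_FAST a → push 14. Stack: [9, 14]
LOAD_CONST → push 11. Stack: [9, 14, 11]
BINARY_OP + → 14 + 11 = 25. Stack: [9, 25]
BINARY_OP + → 9 + 25 = 34. Stack: [34]
STORE_FAST x → x=34. Stack: []
LOAD_FAST v → push 1. Stack: [1]
LOAD_CONST → push 4. Stack: [1, 4]
BINARY_OP >> → 1 >> 4 = 0. Stack: [0]
LOAD_FAST r → push 51. Stack: [0, 51]
LOAD_CONST → push 12. Stack: [0, 51, 12]
BINARY_OP - → 51 - 12 = 39. Stack: [0, 39]
BINARY_OP + → 0 + 39 = 39. Stack: [39]
STORE_FAST p → p=39. Stack: []
LOAD_FAST x → push 34. Stack: [34]
RETURN_VALUE → return 34.

34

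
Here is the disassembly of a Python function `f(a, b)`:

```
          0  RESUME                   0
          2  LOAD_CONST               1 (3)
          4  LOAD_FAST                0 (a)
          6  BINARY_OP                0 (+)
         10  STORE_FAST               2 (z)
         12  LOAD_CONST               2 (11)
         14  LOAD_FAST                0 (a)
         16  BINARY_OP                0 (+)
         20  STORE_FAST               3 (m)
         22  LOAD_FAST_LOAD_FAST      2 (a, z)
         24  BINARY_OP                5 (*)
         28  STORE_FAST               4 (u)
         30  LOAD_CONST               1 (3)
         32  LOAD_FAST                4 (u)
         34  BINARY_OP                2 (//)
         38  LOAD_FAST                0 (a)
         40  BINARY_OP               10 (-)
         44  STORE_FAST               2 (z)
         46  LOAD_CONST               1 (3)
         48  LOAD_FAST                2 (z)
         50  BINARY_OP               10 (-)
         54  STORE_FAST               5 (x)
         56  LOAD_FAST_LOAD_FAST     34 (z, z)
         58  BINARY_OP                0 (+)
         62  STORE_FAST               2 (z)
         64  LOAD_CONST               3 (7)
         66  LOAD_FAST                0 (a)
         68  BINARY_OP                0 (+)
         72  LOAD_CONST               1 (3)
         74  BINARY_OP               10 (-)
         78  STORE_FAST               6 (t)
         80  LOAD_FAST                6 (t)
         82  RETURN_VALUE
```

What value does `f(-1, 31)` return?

3

LOAD_CONST → push 3. Stack: [3]
LOAD_FAST a → push -1. Stack: [3, -1]
BINARY_OP + → 3 + -1 = 2. Stack: [2]
STORE_FAST z → z=2. Stack: []
LOAD_CONST → push 11. Stack: [11]
LOAD_FAST a → push -1. Stack: [11, -1]
BINARY_OP + → 11 + -1 = 10. Stack: [10]
STORE_FAST m → m=10. Stack: []
LOAD_FAST_LOAD_FAST a,z → push -1,2. Stack: [-1, 2]
BINARY_OP * → -1 * 2 = -2. Stack: [-2]
STORE_FAST u → u=-2. Stack: []
LOAD_CONST → push 3. Stack: [3]
LOAD_FAST u → push -2. Stack: [3, -2]
BINARY_OP // → 3 // -2 = -2. Stack: [-2]
LOAD_FAST a → push -1. Stack: [-2, -1]
BINARY_OP - → -2 - -1 = -1. Stack: [-1]
STORE_FAST z → z=-1. Stack: []
LOAD_CONST → push 3. Stack: [3]
LOAD_FAST z → push -1. Stack: [3, -1]
BINARY_OP - → 3 - -1 = 4. Stack: [4]
STORE_FAST x → x=4. Stack: []
LOAD_FAST_LOAD_FAST z,z → push -1,-1. Stack: [-1, -1]
BINARY_OP + → -1 + -1 = -2. Stack: [-2]
STORE_FAST z → z=-2. Stack: []
LOAD_CONST → push 7. Stack: [7]
LOAD_FAST a → push -1. Stack: [7, -1]
BINARY_OP + → 7 + -1 = 6. Stack: [6]
LOAD_CONST → push 3. Stack: [6, 3]
BINARY_OP - → 6 - 3 = 3. Stack: [3]
STORE_FAST t → t=3. Stack: []
LOAD_FAST t → push 3. Stack: [3]
RETURN_VALUE → return 3.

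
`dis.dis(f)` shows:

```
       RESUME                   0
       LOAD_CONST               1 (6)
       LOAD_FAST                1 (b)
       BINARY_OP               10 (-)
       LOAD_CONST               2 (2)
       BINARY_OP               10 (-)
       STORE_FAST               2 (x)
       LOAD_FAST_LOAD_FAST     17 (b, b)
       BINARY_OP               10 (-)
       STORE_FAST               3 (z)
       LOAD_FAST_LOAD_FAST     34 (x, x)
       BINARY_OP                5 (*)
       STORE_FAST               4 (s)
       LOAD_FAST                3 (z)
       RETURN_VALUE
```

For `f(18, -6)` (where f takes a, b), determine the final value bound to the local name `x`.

LOAD_CONST → push 6. Stack: [6]
LOAD_FAST b → push -6. Stack: [6, -6]
BINARY_OP - → 6 - -6 = 12. Stack: [12]
LOAD_CONST → push 2. Stack: [12, 2]
BINARY_OP - → 12 - 2 = 10. Stack: [10]
STORE_FAST x → x=10. Stack: []
LOAD_FAST_LOAD_FAST b,b → push -6,-6. Stack: [-6, -6]
BINARY_OP - → -6 - -6 = 0. Stack: [0]
STORE_FAST z → z=0. Stack: []
LOAD_FAST_LOAD_FAST x,x → push 10,10. Stack: [10, 10]
BINARY_OP * → 10 * 10 = 100. Stack: [100]
STORE_FAST s → s=100. Stack: []
LOAD_FAST z → push 0. Stack: [0]
RETURN_VALUE → return 0.

10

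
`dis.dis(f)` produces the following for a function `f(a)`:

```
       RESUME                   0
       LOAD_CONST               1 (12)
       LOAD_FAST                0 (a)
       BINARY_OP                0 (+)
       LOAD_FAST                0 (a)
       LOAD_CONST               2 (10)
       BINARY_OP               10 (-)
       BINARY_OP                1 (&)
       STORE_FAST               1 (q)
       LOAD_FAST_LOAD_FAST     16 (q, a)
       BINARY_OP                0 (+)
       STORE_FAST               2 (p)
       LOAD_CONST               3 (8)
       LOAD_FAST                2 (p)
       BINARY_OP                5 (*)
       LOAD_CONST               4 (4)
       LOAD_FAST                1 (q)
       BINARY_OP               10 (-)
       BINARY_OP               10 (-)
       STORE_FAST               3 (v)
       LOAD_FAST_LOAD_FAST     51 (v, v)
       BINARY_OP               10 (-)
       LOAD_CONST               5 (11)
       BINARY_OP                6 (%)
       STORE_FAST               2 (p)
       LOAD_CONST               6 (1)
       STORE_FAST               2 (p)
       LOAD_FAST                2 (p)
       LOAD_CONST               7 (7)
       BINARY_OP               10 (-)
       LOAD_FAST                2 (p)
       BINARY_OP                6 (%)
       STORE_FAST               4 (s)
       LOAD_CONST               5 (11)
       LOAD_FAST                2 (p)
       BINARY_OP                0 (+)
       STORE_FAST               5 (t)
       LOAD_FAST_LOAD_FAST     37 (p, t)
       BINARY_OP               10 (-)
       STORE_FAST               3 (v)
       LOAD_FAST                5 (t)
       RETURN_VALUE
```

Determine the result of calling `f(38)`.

LOAD_CONST → push 12. Stack: [12]
LOAD_FAST a → push 38. Stack: [12, 38]
BINARY_OP + → 12 + 38 = 50. Stack: [50]
LOAD_FAST a → push 38. Stack: [50, 38]
LOAD_CONST → push 10. Stack: [50, 38, 10]
BINARY_OP - → 38 - 10 = 28. Stack: [50, 28]
BINARY_OP & → 50 & 28 = 16. Stack: [16]
STORE_FAST q → q=16. Stack: []
LOAD_FAST_LOAD_FAST q,a → push 16,38. Stack: [16, 38]
BINARY_OP + → 16 + 38 = 54. Stack: [54]
STORE_FAST p → p=54. Stack: []
LOAD_CONST → push 8. Stack: [8]
LOAD_FAST p → push 54. Stack: [8, 54]
BINARY_OP * → 8 * 54 = 432. Stack: [432]
LOAD_CONST → push 4. Stack: [432, 4]
LOAD_FAST q → push 16. Stack: [432, 4, 16]
BINARY_OP - → 4 - 16 = -12. Stack: [432, -12]
BINARY_OP - → 432 - -12 = 444. Stack: [444]
STORE_FAST v → v=444. Stack: []
LOAD_FAST_LOAD_FAST v,v → push 444,444. Stack: [444, 444]
BINARY_OP - → 444 - 444 = 0. Stack: [0]
LOAD_CONST → push 11. Stack: [0, 11]
BINARY_OP % → 0 % 11 = 0. Stack: [0]
STORE_FAST p → p=0. Stack: []
LOAD_CONST → push 1. Stack: [1]
STORE_FAST p → p=1. Stack: []
LOAD_FAST p → push 1. Stack: [1]
LOAD_CONST → push 7. Stack: [1, 7]
BINARY_OP - → 1 - 7 = -6. Stack: [-6]
LOAD_FAST p → push 1. Stack: [-6, 1]
BINARY_OP % → -6 % 1 = 0. Stack: [0]
STORE_FAST s → s=0. Stack: []
LOAD_CONST → push 11. Stack: [11]
LOAD_FAST p → push 1. Stack: [11, 1]
BINARY_OP + → 11 + 1 = 12. Stack: [12]
STORE_FAST t → t=12. Stack: []
LOAD_FAST_LOAD_FAST p,t → push 1,12. Stack: [1, 12]
BINARY_OP - → 1 - 12 = -11. Stack: [-11]
STORE_FAST v → v=-11. Stack: []
LOAD_FAST t → push 12. Stack: [12]
RETURN_VALUE → return 12.

12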